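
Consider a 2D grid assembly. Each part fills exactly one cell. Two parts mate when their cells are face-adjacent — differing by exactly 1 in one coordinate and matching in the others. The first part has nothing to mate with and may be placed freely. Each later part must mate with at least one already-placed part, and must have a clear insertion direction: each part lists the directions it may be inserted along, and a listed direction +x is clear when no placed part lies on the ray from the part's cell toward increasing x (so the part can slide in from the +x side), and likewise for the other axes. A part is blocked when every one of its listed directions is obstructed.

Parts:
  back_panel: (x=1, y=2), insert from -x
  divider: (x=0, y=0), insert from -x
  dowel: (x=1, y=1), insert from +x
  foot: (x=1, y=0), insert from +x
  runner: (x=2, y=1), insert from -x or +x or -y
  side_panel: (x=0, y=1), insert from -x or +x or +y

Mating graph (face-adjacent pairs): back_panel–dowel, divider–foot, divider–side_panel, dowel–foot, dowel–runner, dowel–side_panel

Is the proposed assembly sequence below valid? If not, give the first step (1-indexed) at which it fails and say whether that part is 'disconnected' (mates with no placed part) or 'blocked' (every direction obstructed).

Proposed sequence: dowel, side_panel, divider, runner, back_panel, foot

1. dowel@(1, 1) [+x clear] — {dowel}
2. side_panel@(0, 1) [-x clear] — {dowel, side_panel}
3. divider@(0, 0) [-x clear] — {divider, dowel, side_panel}
4. runner@(2, 1) [+x clear] — {divider, dowel, runner, side_panel}
5. back_panel@(1, 2) [-x clear] — {back_panel, divider, dowel, runner, side_panel}
6. foot@(1, 0) [+x clear] — {back_panel, divider, dowel, foot, runner, side_panel}

Valid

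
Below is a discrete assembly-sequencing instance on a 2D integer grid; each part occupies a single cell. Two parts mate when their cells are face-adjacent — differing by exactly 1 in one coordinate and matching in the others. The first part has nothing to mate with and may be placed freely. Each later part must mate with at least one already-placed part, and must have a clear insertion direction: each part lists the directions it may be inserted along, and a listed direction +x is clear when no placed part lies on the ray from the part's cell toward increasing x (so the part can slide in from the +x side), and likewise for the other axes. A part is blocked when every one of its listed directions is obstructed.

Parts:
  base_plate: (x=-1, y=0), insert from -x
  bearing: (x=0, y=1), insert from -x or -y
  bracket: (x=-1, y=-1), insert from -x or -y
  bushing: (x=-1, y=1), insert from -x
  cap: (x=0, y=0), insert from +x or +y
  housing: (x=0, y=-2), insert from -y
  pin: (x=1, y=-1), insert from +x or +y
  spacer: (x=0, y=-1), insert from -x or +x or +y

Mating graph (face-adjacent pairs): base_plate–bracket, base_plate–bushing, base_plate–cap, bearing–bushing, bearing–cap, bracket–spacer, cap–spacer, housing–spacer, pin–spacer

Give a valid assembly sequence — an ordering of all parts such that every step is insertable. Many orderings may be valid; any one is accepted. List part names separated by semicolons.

1. cap@(0, 0) [+x clear] — {cap}
2. spacer@(0, -1) [-x clear] — {cap, spacer}
3. bearing@(0, 1) [-x clear] — {bearing, cap, spacer}
4. bushing@(-1, 1) [-x clear] — {bearing, bushing, cap, spacer}
5. housing@(0, -2) [-y clear] — {bearing, bushing, cap, housing, spacer}
6. pin@(1, -1) [+x clear] — {bearing, bushing, cap, housing, pin, spacer}
7. base_plate@(-1, 0) [-x clear] — {base_plate, bearing, bushing, cap, housing, pin, spacer}
8. bracket@(-1, -1) [-x clear] — {base_plate, bearing, bracket, bushing, cap, housing, pin, spacer}

cap; spacer; bearing; bushing; housing; pin; base_plate; bracket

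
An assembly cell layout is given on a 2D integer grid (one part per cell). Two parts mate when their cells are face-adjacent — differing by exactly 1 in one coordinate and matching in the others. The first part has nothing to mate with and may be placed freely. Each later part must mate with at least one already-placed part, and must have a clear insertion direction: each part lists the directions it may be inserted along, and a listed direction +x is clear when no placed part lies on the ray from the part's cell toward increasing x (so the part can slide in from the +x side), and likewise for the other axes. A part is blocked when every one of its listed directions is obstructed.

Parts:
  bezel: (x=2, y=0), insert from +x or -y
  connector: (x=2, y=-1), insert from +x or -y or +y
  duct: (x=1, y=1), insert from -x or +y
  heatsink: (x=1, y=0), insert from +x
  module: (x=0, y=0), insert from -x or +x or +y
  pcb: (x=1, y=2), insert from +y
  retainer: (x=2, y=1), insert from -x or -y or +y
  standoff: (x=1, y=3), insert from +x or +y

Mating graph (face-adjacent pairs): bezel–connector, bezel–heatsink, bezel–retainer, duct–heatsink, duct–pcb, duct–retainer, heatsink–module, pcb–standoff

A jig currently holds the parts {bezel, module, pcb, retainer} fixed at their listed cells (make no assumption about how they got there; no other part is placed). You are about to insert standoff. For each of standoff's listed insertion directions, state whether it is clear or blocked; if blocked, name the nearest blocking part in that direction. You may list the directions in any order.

+x: ray from standoff(1, 3) has no placed part ⇒ clear
+y: ray from standoff(1, 3) has no placed part ⇒ clear

+x: clear; +y: clear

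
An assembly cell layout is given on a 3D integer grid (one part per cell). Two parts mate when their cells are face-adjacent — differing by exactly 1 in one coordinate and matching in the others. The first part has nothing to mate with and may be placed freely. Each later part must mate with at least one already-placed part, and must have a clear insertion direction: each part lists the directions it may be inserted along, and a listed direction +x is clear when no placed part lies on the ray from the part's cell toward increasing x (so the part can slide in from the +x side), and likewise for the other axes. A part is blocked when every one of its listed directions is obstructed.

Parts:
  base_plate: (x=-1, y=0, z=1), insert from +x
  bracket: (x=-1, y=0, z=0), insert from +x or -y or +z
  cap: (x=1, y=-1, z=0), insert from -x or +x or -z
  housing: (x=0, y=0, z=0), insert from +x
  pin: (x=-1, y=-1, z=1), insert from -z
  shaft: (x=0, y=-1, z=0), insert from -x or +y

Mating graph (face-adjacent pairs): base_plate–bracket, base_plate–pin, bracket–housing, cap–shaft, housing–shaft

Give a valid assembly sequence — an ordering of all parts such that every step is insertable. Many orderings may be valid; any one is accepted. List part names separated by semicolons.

cap; shaft; housing; bracket; base_plate; pin

1. cap@(1, -1, 0) [-x clear] — {cap}
2. shaft@(0, -1, 0) [-x clear] — {cap, shaft}
3. housing@(0, 0, 0) [+x clear] — {cap, housing, shaft}
4. bracket@(-1, 0, 0) [-y clear] — {bracket, cap, housing, shaft}
5. base_plate@(-1, 0, 1) [+x clear] — {base_plate, bracket, cap, housing, shaft}
6. pin@(-1, -1, 1) [-z clear] — {base_plate, bracket, cap, housing, pin, shaft}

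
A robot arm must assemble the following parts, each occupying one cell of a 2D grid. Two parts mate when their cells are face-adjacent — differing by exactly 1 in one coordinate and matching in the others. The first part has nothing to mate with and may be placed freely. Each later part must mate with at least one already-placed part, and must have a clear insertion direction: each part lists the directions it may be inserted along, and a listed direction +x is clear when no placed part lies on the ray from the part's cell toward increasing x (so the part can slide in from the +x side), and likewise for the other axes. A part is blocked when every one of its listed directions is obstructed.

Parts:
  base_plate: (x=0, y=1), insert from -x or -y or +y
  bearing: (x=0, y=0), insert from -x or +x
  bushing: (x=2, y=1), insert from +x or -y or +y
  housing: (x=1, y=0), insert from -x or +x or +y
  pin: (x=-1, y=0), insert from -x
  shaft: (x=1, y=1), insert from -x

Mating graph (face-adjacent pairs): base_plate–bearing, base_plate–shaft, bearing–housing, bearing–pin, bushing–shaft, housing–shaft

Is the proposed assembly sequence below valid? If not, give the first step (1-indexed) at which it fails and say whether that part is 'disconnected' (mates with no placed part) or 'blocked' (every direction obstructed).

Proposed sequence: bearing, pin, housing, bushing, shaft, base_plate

1. bearing@(0, 0) [-x clear] — {bearing}
2. pin@(-1, 0) [-x clear] — {bearing, pin}
3. housing@(1, 0) [+x clear] — {bearing, housing, pin}
4. bushing@(2, 1) — no placed neighbour ⇒ disconnected

Invalid at step 4 (disconnected)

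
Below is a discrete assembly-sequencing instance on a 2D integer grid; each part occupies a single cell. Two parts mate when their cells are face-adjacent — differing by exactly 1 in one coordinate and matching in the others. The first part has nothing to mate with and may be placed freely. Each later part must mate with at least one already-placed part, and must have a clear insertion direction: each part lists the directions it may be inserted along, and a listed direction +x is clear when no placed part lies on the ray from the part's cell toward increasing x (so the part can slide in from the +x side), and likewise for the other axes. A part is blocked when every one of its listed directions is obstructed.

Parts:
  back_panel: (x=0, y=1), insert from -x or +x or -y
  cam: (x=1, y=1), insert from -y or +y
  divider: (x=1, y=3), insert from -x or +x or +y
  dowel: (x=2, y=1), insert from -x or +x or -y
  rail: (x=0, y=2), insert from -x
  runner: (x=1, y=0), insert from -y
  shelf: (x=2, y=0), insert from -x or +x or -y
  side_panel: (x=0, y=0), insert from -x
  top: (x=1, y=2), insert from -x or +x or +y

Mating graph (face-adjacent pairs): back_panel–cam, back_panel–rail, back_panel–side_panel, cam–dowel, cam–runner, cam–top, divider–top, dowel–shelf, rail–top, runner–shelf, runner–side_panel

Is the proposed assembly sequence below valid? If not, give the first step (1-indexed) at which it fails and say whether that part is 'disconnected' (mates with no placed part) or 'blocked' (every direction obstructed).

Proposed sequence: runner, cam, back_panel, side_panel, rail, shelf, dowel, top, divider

1. runner@(1, 0) [-y clear] — {runner}
2. cam@(1, 1) [+y clear] — {cam, runner}
3. back_panel@(0, 1) [-x clear] — {back_panel, cam, runner}
4. side_panel@(0, 0) [-x clear] — {back_panel, cam, runner, side_panel}
5. rail@(0, 2) [-x clear] — {back_panel, cam, rail, runner, side_panel}
6. shelf@(2, 0) [+x clear] — {back_panel, cam, rail, runner, shelf, side_panel}
7. dowel@(2, 1) [+x clear] — {back_panel, cam, dowel, rail, runner, shelf, side_panel}
8. top@(1, 2) [+x clear] — {back_panel, cam, dowel, rail, runner, shelf, side_panel, top}
9. divider@(1, 3) [-x clear] — {back_panel, cam, divider, dowel, rail, runner, shelf, side_panel, top}

Valid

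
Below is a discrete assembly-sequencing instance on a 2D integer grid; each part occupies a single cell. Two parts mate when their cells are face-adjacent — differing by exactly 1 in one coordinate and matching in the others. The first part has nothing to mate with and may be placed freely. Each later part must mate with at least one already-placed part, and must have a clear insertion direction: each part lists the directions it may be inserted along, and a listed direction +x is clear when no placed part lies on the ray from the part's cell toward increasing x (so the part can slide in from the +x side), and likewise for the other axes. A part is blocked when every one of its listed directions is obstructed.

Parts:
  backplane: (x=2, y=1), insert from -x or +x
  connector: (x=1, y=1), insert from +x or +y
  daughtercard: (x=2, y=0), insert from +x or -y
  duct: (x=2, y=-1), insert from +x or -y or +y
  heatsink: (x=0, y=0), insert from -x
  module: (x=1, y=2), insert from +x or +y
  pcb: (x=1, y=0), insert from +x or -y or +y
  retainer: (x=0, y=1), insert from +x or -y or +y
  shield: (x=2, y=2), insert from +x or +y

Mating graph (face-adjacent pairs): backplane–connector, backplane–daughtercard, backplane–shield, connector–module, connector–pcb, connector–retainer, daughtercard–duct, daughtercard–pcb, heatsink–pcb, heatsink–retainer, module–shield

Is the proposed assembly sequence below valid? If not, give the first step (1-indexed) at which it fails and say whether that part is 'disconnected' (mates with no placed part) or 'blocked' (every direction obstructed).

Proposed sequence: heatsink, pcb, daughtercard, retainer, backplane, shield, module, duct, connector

1. heatsink@(0, 0) [-x clear] — {heatsink}
2. pcb@(1, 0) [+x clear] — {heatsink, pcb}
3. daughtercard@(2, 0) [+x clear] — {daughtercard, heatsink, pcb}
4. retainer@(0, 1) [+x clear] — {daughtercard, heatsink, pcb, retainer}
5. backplane@(2, 1) [+x clear] — {backplane, daughtercard, heatsink, pcb, retainer}
6. shield@(2, 2) [+x clear] — {backplane, daughtercard, heatsink, pcb, retainer, shield}
7. module@(1, 2) [+y clear] — {backplane, daughtercard, heatsink, module, pcb, retainer, shield}
8. duct@(2, -1) [+x clear] — {backplane, daughtercard, duct, heatsink, module, pcb, retainer, shield}
9. connector@(1, 1) — +x/+y all obstructed ⇒ blocked

Invalid at step 9 (blocked)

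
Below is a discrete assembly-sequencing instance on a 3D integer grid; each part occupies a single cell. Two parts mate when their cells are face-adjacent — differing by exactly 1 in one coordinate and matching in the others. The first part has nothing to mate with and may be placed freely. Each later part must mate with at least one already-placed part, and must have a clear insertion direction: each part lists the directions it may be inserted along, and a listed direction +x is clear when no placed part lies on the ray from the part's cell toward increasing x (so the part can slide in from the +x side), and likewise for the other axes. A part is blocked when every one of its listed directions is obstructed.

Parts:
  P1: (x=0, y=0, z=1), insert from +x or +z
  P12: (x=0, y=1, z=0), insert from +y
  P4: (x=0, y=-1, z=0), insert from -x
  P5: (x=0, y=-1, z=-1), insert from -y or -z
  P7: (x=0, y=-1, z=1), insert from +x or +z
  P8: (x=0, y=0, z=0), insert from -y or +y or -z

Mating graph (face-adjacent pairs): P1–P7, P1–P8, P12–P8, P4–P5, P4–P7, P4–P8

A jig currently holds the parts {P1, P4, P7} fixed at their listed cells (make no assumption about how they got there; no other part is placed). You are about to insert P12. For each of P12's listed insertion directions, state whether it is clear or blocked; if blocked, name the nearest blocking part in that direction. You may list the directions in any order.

+y: ray from P12(0, 1, 0) has no placed part ⇒ clear

+y: clear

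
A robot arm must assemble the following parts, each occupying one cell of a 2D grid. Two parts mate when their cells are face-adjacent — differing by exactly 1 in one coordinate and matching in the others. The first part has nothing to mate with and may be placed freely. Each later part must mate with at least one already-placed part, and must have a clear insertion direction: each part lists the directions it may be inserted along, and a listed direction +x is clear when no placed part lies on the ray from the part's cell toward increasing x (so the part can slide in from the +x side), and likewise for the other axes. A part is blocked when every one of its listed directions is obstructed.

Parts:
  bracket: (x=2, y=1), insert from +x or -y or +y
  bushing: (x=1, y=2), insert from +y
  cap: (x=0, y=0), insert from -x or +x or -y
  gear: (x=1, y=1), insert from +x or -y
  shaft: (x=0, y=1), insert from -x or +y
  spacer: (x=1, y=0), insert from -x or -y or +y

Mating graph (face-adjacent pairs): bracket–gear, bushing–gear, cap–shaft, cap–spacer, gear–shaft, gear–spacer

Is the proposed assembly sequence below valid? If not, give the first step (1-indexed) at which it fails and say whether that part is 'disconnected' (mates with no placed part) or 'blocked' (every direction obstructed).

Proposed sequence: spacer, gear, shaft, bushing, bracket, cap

1. spacer@(1, 0) [-x clear] — {spacer}
2. gear@(1, 1) [+x clear] — {gear, spacer}
3. shaft@(0, 1) [-x clear] — {gear, shaft, spacer}
4. bushing@(1, 2) [+y clear] — {bushing, gear, shaft, spacer}
5. bracket@(2, 1) [+x clear] — {bracket, bushing, gear, shaft, spacer}
6. cap@(0, 0) [-x clear] — {bracket, bushing, cap, gear, shaft, spacer}

Valid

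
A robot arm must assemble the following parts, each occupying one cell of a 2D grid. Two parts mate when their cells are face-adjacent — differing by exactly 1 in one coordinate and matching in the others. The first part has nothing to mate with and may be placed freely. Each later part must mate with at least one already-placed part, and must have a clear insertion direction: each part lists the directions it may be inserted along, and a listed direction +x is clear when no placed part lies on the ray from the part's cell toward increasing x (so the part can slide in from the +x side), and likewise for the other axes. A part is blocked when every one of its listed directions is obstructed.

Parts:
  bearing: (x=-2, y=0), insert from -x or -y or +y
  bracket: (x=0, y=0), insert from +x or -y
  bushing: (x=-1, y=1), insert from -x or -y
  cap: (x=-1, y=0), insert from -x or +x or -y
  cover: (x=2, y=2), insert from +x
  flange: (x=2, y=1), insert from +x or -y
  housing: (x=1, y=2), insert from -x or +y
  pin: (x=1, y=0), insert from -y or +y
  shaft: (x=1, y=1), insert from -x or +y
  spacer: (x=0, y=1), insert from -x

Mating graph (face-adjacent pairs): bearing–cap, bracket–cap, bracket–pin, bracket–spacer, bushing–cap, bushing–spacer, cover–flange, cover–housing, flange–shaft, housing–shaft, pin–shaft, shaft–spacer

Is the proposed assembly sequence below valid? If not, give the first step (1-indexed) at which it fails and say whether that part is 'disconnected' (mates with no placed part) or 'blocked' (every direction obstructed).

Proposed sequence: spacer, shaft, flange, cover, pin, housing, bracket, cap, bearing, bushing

1. spacer@(0, 1) [-x clear] — {spacer}
2. shaft@(1, 1) [+y clear] — {shaft, spacer}
3. flange@(2, 1) [+x clear] — {flange, shaft, spacer}
4. cover@(2, 2) [+x clear] — {cover, flange, shaft, spacer}
5. pin@(1, 0) [-y clear] — {cover, flange, pin, shaft, spacer}
6. housing@(1, 2) [-x clear] — {cover, flange, housing, pin, shaft, spacer}
7. bracket@(0, 0) [-y clear] — {bracket, cover, flange, housing, pin, shaft, spacer}
8. cap@(-1, 0) [-x clear] — {bracket, cap, cover, flange, housing, pin, shaft, spacer}
9. bearing@(-2, 0) [-x clear] — {bearing, bracket, cap, cover, flange, housing, pin, shaft, spacer}
10. bushing@(-1, 1) [-x clear] — {bearing, bracket, bushing, cap, cover, flange, housing, pin, shaft, spacer}

Valid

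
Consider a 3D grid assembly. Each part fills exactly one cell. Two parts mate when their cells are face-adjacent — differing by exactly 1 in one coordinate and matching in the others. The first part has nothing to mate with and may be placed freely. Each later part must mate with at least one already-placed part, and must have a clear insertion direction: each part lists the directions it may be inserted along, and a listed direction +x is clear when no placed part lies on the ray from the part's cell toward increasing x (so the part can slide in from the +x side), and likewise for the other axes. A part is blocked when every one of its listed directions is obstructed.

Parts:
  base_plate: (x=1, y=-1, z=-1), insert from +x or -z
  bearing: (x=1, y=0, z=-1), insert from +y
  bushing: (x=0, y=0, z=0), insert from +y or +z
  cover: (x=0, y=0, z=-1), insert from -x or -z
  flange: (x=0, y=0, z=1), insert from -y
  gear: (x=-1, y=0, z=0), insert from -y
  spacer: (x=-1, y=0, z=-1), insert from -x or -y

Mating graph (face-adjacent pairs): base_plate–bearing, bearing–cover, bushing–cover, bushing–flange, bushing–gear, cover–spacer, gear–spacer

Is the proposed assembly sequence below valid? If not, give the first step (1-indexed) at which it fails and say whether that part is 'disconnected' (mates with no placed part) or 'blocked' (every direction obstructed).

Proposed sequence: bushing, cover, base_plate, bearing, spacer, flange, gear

1. bushing@(0, 0, 0) [+y clear] — {bushing}
2. cover@(0, 0, -1) [-x clear] — {bushing, cover}
3. base_plate@(1, -1, -1) — no placed neighbour ⇒ disconnected

Invalid at step 3 (disconnected)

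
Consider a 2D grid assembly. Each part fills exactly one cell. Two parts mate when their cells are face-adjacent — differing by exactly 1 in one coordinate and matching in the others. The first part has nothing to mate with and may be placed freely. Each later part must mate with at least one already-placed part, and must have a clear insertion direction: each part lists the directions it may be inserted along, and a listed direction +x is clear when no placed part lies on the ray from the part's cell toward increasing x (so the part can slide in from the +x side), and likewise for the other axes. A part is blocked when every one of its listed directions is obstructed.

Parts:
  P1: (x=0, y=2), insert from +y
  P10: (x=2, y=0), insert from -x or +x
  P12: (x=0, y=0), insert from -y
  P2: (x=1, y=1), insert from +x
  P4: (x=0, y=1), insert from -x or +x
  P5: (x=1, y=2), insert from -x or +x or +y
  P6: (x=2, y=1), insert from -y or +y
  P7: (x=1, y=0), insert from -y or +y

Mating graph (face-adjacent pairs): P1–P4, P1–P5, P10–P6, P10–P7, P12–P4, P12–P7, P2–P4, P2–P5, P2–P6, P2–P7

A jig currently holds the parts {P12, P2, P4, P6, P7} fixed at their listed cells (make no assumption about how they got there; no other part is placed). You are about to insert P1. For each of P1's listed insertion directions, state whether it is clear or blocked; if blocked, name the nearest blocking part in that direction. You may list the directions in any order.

+y: clear

+y: ray from P1(0, 2) has no placed part ⇒ clear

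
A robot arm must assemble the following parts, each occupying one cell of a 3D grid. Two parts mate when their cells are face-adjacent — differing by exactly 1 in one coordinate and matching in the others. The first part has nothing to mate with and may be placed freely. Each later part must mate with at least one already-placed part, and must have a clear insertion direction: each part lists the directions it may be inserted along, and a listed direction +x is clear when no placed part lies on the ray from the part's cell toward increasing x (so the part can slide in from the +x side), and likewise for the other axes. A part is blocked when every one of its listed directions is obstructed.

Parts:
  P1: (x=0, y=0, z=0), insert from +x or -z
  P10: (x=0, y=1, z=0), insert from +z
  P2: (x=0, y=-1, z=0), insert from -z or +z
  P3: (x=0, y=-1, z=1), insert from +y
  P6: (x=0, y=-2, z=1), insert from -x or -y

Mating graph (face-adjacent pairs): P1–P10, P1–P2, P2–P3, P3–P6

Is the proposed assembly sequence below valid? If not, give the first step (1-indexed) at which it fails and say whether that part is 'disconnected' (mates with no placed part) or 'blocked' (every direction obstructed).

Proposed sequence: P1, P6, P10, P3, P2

1. P1@(0, 0, 0) [+x clear] — {P1}
2. P6@(0, -2, 1) — no placed neighbour ⇒ disconnected

Invalid at step 2 (disconnected)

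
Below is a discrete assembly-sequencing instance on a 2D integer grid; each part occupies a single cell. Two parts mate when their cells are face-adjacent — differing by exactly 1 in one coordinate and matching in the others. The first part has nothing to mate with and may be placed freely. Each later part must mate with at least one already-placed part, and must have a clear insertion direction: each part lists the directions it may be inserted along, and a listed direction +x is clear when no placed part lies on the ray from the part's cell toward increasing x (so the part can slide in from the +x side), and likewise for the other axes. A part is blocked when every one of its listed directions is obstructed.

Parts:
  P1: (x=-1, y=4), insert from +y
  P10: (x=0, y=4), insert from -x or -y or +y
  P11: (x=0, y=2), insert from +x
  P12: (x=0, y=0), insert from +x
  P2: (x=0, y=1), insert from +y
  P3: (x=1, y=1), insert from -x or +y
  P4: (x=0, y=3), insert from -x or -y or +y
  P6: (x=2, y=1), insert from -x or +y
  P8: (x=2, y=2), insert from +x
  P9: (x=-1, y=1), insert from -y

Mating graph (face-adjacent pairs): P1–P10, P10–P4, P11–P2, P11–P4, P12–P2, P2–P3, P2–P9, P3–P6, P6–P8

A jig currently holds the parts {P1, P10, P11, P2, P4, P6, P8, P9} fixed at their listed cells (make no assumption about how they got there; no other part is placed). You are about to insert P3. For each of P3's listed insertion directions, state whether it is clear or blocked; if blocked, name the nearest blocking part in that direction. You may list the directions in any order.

+y: clear; -x: blocked by P2

-x: nearest on ray is P2@(0, 1) ⇒ blocked
+y: ray from P3(1, 1) has no placed part ⇒ clear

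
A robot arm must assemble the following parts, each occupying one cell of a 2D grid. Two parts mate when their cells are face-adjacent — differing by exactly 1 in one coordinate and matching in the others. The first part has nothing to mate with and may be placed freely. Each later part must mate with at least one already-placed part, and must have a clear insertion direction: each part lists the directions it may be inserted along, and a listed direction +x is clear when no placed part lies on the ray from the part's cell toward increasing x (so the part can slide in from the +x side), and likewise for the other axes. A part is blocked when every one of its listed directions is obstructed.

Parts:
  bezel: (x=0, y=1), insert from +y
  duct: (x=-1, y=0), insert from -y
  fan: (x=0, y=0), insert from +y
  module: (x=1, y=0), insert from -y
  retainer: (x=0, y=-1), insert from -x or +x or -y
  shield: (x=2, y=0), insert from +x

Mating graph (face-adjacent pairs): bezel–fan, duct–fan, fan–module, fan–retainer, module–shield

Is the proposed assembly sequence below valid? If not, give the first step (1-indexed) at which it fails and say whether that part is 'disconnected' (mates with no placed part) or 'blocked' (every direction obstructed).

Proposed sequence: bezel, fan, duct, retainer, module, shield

Invalid at step 2 (blocked)

1. bezel@(0, 1) [+y clear] — {bezel}
2. fan@(0, 0) — +y all obstructed ⇒ blocked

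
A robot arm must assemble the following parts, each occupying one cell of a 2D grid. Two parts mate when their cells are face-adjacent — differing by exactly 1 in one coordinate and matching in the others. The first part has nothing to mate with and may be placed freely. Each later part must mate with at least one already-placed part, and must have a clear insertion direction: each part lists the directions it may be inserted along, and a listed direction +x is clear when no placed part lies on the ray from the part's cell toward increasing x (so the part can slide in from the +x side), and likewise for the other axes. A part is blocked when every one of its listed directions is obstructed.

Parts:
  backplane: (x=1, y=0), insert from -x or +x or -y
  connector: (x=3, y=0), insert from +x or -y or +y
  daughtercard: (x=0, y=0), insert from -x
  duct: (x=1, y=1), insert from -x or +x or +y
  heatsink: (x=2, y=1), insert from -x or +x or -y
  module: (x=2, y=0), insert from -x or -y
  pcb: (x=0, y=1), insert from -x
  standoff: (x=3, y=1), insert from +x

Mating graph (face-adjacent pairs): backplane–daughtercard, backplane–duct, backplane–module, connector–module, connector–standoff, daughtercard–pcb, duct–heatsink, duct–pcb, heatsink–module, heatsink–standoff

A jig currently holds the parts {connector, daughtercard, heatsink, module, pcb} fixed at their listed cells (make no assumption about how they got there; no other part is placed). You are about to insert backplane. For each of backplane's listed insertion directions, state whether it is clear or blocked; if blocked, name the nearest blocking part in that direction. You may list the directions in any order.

-x: nearest on ray is daughtercard@(0, 0) ⇒ blocked
+x: nearest on ray is module@(2, 0) ⇒ blocked
-y: ray from backplane(1, 0) has no placed part ⇒ clear

+x: blocked by module; -x: blocked by daughtercard; -y: clear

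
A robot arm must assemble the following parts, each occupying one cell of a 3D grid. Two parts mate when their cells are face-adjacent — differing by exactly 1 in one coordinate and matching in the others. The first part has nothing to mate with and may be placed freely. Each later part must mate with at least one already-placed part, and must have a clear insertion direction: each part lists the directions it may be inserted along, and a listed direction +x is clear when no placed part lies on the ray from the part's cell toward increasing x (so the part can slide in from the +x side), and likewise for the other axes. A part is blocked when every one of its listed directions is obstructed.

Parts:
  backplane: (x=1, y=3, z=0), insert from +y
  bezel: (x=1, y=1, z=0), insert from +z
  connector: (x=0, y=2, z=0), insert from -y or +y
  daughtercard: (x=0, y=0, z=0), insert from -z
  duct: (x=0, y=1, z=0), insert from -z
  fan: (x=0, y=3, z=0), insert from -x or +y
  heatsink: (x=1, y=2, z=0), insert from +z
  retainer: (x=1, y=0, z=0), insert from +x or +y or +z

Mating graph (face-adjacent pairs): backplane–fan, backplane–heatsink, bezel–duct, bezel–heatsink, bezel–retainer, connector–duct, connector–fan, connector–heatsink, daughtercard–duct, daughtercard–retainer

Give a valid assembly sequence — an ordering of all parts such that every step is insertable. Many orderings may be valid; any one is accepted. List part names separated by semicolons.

1. fan@(0, 3, 0) [-x clear] — {fan}
2. connector@(0, 2, 0) [-y clear] — {connector, fan}
3. heatsink@(1, 2, 0) [+z clear] — {connector, fan, heatsink}
4. bezel@(1, 1, 0) [+z clear] — {bezel, connector, fan, heatsink}
5. retainer@(1, 0, 0) [+x clear] — {bezel, connector, fan, heatsink, retainer}
6. daughtercard@(0, 0, 0) [-z clear] — {bezel, connector, daughtercard, fan, heatsink, retainer}
7. duct@(0, 1, 0) [-z clear] — {bezel, connector, daughtercard, duct, fan, heatsink, retainer}
8. backplane@(1, 3, 0) [+y clear] — {backplane, bezel, connector, daughtercard, duct, fan, heatsink, retainer}

fan; connector; heatsink; bezel; retainer; daughtercard; duct; backplane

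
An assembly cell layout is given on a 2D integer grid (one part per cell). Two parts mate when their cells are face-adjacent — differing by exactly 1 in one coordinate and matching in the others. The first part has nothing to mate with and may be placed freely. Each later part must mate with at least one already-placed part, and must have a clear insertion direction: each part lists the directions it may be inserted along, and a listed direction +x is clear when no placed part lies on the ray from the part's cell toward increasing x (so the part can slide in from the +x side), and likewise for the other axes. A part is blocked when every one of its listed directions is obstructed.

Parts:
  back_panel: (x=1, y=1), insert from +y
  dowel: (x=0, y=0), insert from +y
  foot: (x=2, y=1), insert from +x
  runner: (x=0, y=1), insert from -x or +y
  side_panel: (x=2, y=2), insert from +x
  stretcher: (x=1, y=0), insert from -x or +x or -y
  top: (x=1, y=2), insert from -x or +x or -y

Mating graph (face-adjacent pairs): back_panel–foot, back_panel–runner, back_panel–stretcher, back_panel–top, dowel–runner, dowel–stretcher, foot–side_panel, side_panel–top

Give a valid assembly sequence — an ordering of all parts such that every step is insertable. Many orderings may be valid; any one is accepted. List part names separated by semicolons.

stretcher; back_panel; top; side_panel; dowel; foot; runner

1. stretcher@(1, 0) [-x clear] — {stretcher}
2. back_panel@(1, 1) [+y clear] — {back_panel, stretcher}
3. top@(1, 2) [-x clear] — {back_panel, stretcher, top}
4. side_panel@(2, 2) [+x clear] — {back_panel, side_panel, stretcher, top}
5. dowel@(0, 0) [+y clear] — {back_panel, dowel, side_panel, stretcher, top}
6. foot@(2, 1) [+x clear] — {back_panel, dowel, foot, side_panel, stretcher, top}
7. runner@(0, 1) [-x clear] — {back_panel, dowel, foot, runner, side_panel, stretcher, top}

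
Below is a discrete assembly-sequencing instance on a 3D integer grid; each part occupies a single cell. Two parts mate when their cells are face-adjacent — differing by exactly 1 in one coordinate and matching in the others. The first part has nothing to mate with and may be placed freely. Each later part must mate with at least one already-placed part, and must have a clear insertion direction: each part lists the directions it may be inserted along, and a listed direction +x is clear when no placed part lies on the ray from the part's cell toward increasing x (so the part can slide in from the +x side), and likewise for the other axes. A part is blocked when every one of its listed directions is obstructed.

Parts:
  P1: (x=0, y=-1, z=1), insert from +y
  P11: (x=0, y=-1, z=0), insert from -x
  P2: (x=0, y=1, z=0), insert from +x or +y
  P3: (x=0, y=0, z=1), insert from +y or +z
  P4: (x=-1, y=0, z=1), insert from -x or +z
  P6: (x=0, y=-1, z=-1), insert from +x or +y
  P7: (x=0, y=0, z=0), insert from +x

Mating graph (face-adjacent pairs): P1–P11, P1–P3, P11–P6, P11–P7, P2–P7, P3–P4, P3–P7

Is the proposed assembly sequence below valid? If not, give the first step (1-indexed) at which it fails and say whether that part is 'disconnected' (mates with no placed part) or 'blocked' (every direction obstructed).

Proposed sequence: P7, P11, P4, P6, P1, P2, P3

Invalid at step 3 (disconnected)

1. P7@(0, 0, 0) [+x clear] — {P7}
2. P11@(0, -1, 0) [-x clear] — {P11, P7}
3. P4@(-1, 0, 1) — no placed neighbour ⇒ disconnected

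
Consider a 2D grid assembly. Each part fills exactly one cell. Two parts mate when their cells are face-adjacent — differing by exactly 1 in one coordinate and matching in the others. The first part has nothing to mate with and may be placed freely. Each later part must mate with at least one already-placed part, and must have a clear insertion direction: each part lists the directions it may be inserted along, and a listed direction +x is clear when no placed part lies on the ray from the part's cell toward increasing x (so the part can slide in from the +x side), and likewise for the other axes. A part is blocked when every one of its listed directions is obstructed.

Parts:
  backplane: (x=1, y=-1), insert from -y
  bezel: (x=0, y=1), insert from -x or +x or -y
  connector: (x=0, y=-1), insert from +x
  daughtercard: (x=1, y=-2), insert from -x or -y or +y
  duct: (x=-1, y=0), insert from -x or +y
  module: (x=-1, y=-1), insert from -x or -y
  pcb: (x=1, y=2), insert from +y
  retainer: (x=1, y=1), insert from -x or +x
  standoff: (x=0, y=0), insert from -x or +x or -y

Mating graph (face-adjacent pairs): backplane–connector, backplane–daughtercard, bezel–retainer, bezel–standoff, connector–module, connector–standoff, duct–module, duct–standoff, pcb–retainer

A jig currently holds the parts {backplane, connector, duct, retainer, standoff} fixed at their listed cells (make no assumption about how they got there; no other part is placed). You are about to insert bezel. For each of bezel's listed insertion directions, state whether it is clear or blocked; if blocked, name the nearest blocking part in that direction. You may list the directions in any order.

-x: ray from bezel(0, 1) has no placed part ⇒ clear
+x: nearest on ray is retainer@(1, 1) ⇒ blocked
-y: nearest on ray is standoff@(0, 0) ⇒ blocked

+x: blocked by retainer; -x: clear; -y: blocked by standoff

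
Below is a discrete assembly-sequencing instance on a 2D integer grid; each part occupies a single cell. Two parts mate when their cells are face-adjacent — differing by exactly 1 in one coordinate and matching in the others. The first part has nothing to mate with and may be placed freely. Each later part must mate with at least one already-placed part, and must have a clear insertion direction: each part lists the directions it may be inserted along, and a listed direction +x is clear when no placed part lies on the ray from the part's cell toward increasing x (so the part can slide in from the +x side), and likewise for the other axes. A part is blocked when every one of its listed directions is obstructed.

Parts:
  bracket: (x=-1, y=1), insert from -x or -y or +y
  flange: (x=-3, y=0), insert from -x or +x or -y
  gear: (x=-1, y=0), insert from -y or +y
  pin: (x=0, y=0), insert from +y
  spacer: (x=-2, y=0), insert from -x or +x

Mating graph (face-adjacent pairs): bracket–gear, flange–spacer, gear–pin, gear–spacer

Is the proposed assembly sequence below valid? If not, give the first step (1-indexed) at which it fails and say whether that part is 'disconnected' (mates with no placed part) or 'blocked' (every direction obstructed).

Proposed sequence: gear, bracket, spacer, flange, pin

Valid

1. gear@(-1, 0) [-y clear] — {gear}
2. bracket@(-1, 1) [-x clear] — {bracket, gear}
3. spacer@(-2, 0) [-x clear] — {bracket, gear, spacer}
4. flange@(-3, 0) [-x clear] — {bracket, flange, gear, spacer}
5. pin@(0, 0) [+y clear] — {bracket, flange, gear, pin, spacer}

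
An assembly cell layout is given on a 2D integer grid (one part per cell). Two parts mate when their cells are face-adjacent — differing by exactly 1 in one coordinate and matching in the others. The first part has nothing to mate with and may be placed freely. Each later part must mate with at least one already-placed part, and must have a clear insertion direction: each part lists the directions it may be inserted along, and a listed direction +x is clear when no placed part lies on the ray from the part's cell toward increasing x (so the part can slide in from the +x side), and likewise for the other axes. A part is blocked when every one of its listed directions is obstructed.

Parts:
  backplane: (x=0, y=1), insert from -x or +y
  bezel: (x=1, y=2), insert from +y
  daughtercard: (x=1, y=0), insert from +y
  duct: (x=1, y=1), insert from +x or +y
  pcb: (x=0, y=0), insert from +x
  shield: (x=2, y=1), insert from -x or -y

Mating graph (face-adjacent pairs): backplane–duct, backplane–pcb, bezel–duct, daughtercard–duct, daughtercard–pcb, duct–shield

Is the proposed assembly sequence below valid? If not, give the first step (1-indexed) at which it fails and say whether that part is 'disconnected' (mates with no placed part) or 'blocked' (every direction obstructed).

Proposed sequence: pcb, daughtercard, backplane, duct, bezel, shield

1. pcb@(0, 0) [+x clear] — {pcb}
2. daughtercard@(1, 0) [+y clear] — {daughtercard, pcb}
3. backplane@(0, 1) [-x clear] — {backplane, daughtercard, pcb}
4. duct@(1, 1) [+x clear] — {backplane, daughtercard, duct, pcb}
5. bezel@(1, 2) [+y clear] — {backplane, bezel, daughtercard, duct, pcb}
6. shield@(2, 1) [-y clear] — {backplane, bezel, daughtercard, duct, pcb, shield}

Valid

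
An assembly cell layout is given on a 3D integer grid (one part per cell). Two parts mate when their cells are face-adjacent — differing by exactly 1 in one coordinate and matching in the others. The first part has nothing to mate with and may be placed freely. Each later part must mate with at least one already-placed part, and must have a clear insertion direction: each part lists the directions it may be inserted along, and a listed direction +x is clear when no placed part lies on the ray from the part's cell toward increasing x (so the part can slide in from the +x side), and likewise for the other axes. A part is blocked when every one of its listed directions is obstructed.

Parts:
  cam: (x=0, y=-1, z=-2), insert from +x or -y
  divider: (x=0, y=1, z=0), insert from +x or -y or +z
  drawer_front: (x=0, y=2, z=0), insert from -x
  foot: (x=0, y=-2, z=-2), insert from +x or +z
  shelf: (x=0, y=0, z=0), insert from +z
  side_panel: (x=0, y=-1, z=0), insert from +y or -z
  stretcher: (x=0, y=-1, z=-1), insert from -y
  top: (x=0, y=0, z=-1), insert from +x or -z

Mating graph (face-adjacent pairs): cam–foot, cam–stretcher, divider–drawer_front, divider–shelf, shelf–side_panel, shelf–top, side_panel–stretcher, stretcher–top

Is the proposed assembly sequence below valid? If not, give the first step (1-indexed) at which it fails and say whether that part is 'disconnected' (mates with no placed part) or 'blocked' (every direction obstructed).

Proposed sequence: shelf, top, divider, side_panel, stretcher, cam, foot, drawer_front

Valid

1. shelf@(0, 0, 0) [+z clear] — {shelf}
2. top@(0, 0, -1) [+x clear] — {shelf, top}
3. divider@(0, 1, 0) [+x clear] — {divider, shelf, top}
4. side_panel@(0, -1, 0) [-z clear] — {divider, shelf, side_panel, top}
5. stretcher@(0, -1, -1) [-y clear] — {divider, shelf, side_panel, stretcher, top}
6. cam@(0, -1, -2) [+x clear] — {cam, divider, shelf, side_panel, stretcher, top}
7. foot@(0, -2, -2) [+x clear] — {cam, divider, foot, shelf, side_panel, stretcher, top}
8. drawer_front@(0, 2, 0) [-x clear] — {cam, divider, drawer_front, foot, shelf, side_panel, stretcher, top}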